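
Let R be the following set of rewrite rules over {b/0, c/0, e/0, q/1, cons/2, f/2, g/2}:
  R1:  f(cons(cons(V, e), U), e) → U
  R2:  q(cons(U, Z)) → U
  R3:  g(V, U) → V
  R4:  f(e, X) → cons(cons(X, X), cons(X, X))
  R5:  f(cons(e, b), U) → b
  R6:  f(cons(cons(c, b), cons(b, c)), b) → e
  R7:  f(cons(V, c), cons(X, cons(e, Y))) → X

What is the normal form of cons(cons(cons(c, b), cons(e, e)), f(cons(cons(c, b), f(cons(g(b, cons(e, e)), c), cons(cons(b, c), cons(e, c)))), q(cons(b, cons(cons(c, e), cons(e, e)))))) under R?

cons(cons(cons(c, b), cons(e, e)), e)

1. cons(cons(cons(c, b), cons(e, e)), f(cons(cons(c, b), f(cons(g(b, cons(e, e)), c), cons(cons(b, c), cons(e, c)))), q(cons(b, cons(cons(c, e), cons(e, e))))))  →  cons(cons(cons(c, b), cons(e, e)), f(cons(cons(c, b), cons(b, c)), q(cons(b, cons(cons(c, e), cons(e, e))))))   [R7 at 2.1.2]
2. cons(cons(cons(c, b), cons(e, e)), f(cons(cons(c, b), cons(b, c)), q(cons(b, cons(cons(c, e), cons(e, e))))))  →  cons(cons(cons(c, b), cons(e, e)), f(cons(cons(c, b), cons(b, c)), b))   [R2 at 2.2]
3. cons(cons(cons(c, b), cons(e, e)), f(cons(cons(c, b), cons(b, c)), b))  →  cons(cons(cons(c, b), cons(e, e)), e)   [R6 at 2]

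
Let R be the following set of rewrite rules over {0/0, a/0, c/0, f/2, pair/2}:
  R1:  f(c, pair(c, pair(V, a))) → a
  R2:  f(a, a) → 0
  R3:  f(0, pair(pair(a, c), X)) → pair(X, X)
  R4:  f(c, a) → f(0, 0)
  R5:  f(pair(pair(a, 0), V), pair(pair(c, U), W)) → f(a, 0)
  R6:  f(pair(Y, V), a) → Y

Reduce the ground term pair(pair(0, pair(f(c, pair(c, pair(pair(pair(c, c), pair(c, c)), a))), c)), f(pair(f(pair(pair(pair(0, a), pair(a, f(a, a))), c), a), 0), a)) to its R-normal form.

pair(pair(0, pair(a, c)), pair(pair(0, a), pair(a, 0)))

1. pair(pair(0, pair(f(c, pair(c, pair(pair(pair(c, c), pair(c, c)), a))), c)), f(pair(f(pair(pair(pair(0, a), pair(a, f(a, a))), c), a), 0), a))  →  pair(pair(0, pair(a, c)), f(pair(f(pair(pair(pair(0, a), pair(a, f(a, a))), c), a), 0), a))   [R1 at 1.2.1]
2. pair(pair(0, pair(a, c)), f(pair(f(pair(pair(pair(0, a), pair(a, f(a, a))), c), a), 0), a))  →  pair(pair(0, pair(a, c)), f(pair(pair(pair(0, a), pair(a, f(a, a))), c), a))   [R6 at 2]
3. pair(pair(0, pair(a, c)), f(pair(pair(pair(0, a), pair(a, f(a, a))), c), a))  →  pair(pair(0, pair(a, c)), pair(pair(0, a), pair(a, f(a, a))))   [R6 at 2]
4. pair(pair(0, pair(a, c)), pair(pair(0, a), pair(a, f(a, a))))  →  pair(pair(0, pair(a, c)), pair(pair(0, a), pair(a, 0)))   [R2 at 2.2.2]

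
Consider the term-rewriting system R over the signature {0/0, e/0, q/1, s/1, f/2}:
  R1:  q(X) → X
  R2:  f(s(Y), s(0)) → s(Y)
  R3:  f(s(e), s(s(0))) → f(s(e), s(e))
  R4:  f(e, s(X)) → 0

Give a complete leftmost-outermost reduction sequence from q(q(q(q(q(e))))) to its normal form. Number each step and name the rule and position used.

e

1. q(q(q(q(q(e)))))  →  q(q(q(q(e))))   [R1 at ε]
2. q(q(q(q(e))))  →  q(q(q(e)))   [R1 at ε]
3. q(q(q(e)))  →  q(q(e))   [R1 at ε]
4. q(q(e))  →  q(e)   [R1 at ε]
5. q(e)  →  e   [R1 at ε]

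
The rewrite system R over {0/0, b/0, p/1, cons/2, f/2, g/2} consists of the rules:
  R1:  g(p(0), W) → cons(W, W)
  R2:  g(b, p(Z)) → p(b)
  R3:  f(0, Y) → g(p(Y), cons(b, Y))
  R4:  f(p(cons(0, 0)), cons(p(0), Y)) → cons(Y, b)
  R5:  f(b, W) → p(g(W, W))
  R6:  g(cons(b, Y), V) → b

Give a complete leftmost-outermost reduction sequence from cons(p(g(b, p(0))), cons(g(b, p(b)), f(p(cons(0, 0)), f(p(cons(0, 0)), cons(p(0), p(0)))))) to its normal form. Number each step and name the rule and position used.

cons(p(p(b)), cons(p(b), cons(b, b)))

1. cons(p(g(b, p(0))), cons(g(b, p(b)), f(p(cons(0, 0)), f(p(cons(0, 0)), cons(p(0), p(0))))))  →  cons(p(p(b)), cons(g(b, p(b)), f(p(cons(0, 0)), f(p(cons(0, 0)), cons(p(0), p(0))))))   [R2 at 1.1]
2. cons(p(p(b)), cons(g(b, p(b)), f(p(cons(0, 0)), f(p(cons(0, 0)), cons(p(0), p(0))))))  →  cons(p(p(b)), cons(p(b), f(p(cons(0, 0)), f(p(cons(0, 0)), cons(p(0), p(0))))))   [R2 at 2.1]
3. cons(p(p(b)), cons(p(b), f(p(cons(0, 0)), f(p(cons(0, 0)), cons(p(0), p(0))))))  →  cons(p(p(b)), cons(p(b), f(p(cons(0, 0)), cons(p(0), b))))   [R4 at 2.2.2]
4. cons(p(p(b)), cons(p(b), f(p(cons(0, 0)), cons(p(0), b))))  →  cons(p(p(b)), cons(p(b), cons(b, b)))   [R4 at 2.2]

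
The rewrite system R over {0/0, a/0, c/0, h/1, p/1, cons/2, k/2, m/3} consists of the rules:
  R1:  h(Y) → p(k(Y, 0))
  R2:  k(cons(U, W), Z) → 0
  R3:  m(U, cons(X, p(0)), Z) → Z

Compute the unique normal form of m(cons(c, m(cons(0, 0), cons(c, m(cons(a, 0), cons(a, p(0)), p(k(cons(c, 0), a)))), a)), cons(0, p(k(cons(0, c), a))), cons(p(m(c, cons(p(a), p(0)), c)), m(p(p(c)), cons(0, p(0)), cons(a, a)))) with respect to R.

1. m(cons(c, m(cons(0, 0), cons(c, m(cons(a, 0), cons(a, p(0)), p(k(cons(c, 0), a)))), a)), cons(0, p(k(cons(0, c), a))), cons(p(m(c, cons(p(a), p(0)), c)), m(p(p(c)), cons(0, p(0)), cons(a, a))))  →  m(cons(c, m(cons(0, 0), cons(c, p(k(cons(c, 0), a))), a)), cons(0, p(k(cons(0, c), a))), cons(p(m(c, cons(p(a), p(0)), c)), m(p(p(c)), cons(0, p(0)), cons(a, a))))   [R3 at 1.2.2.2]
2. m(cons(c, m(cons(0, 0), cons(c, p(k(cons(c, 0), a))), a)), cons(0, p(k(cons(0, c), a))), cons(p(m(c, cons(p(a), p(0)), c)), m(p(p(c)), cons(0, p(0)), cons(a, a))))  →  m(cons(c, m(cons(0, 0), cons(c, p(0)), a)), cons(0, p(k(cons(0, c), a))), cons(p(m(c, cons(p(a), p(0)), c)), m(p(p(c)), cons(0, p(0)), cons(a, a))))   [R2 at 1.2.2.2.1]
3. m(cons(c, m(cons(0, 0), cons(c, p(0)), a)), cons(0, p(k(cons(0, c), a))), cons(p(m(c, cons(p(a), p(0)), c)), m(p(p(c)), cons(0, p(0)), cons(a, a))))  →  m(cons(c, a), cons(0, p(k(cons(0, c), a))), cons(p(m(c, cons(p(a), p(0)), c)), m(p(p(c)), cons(0, p(0)), cons(a, a))))   [R3 at 1.2]
4. m(cons(c, a), cons(0, p(k(cons(0, c), a))), cons(p(m(c, cons(p(a), p(0)), c)), m(p(p(c)), cons(0, p(0)), cons(a, a))))  →  m(cons(c, a), cons(0, p(0)), cons(p(m(c, cons(p(a), p(0)), c)), m(p(p(c)), cons(0, p(0)), cons(a, a))))   [R2 at 2.2.1]
5. m(cons(c, a), cons(0, p(0)), cons(p(m(c, cons(p(a), p(0)), c)), m(p(p(c)), cons(0, p(0)), cons(a, a))))  →  cons(p(m(c, cons(p(a), p(0)), c)), m(p(p(c)), cons(0, p(0)), cons(a, a)))   [R3 at ε]
6. cons(p(m(c, cons(p(a), p(0)), c)), m(p(p(c)), cons(0, p(0)), cons(a, a)))  →  cons(p(c), m(p(p(c)), cons(0, p(0)), cons(a, a)))   [R3 at 1.1]
7. cons(p(c), m(p(p(c)), cons(0, p(0)), cons(a, a)))  →  cons(p(c), cons(a, a))   [R3 at 2]

cons(p(c), cons(a, a))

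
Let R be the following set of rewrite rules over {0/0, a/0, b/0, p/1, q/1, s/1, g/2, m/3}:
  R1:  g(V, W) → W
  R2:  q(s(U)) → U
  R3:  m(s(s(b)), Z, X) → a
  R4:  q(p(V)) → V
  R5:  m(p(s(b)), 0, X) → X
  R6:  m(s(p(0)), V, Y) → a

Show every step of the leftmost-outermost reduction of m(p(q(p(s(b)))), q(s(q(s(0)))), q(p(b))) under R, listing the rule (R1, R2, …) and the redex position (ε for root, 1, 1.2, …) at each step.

1. m(p(q(p(s(b)))), q(s(q(s(0)))), q(p(b)))  →  m(p(s(b)), q(s(q(s(0)))), q(p(b)))   [R4 at 1.1]
2. m(p(s(b)), q(s(q(s(0)))), q(p(b)))  →  m(p(s(b)), q(s(0)), q(p(b)))   [R2 at 2]
3. m(p(s(b)), q(s(0)), q(p(b)))  →  m(p(s(b)), 0, q(p(b)))   [R2 at 2]
4. m(p(s(b)), 0, q(p(b)))  →  q(p(b))   [R5 at ε]
5. q(p(b))  →  b   [R4 at ε]

b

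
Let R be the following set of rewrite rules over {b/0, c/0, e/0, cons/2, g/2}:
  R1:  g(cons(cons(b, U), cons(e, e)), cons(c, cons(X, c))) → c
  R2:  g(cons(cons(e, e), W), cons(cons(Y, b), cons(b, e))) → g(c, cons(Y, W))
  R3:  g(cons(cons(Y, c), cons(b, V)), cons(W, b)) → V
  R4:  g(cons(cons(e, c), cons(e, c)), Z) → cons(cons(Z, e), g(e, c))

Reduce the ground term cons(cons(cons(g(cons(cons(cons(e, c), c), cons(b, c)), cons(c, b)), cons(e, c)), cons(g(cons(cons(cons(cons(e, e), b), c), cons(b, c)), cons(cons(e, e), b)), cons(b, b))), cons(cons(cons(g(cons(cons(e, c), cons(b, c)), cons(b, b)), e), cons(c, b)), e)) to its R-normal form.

1. cons(cons(cons(g(cons(cons(cons(e, c), c), cons(b, c)), cons(c, b)), cons(e, c)), cons(g(cons(cons(cons(cons(e, e), b), c), cons(b, c)), cons(cons(e, e), b)), cons(b, b))), cons(cons(cons(g(cons(cons(e, c), cons(b, c)), cons(b, b)), e), cons(c, b)), e))  →  cons(cons(cons(c, cons(e, c)), cons(g(cons(cons(cons(cons(e, e), b), c), cons(b, c)), cons(cons(e, e), b)), cons(b, b))), cons(cons(cons(g(cons(cons(e, c), cons(b, c)), cons(b, b)), e), cons(c, b)), e))   [R3 at 1.1.1]
2. cons(cons(cons(c, cons(e, c)), cons(g(cons(cons(cons(cons(e, e), b), c), cons(b, c)), cons(cons(e, e), b)), cons(b, b))), cons(cons(cons(g(cons(cons(e, c), cons(b, c)), cons(b, b)), e), cons(c, b)), e))  →  cons(cons(cons(c, cons(e, c)), cons(c, cons(b, b))), cons(cons(cons(g(cons(cons(e, c), cons(b, c)), cons(b, b)), e), cons(c, b)), e))   [R3 at 1.2.1]
3. cons(cons(cons(c, cons(e, c)), cons(c, cons(b, b))), cons(cons(cons(g(cons(cons(e, c), cons(b, c)), cons(b, b)), e), cons(c, b)), e))  →  cons(cons(cons(c, cons(e, c)), cons(c, cons(b, b))), cons(cons(cons(c, e), cons(c, b)), e))   [R3 at 2.1.1.1]

cons(cons(cons(c, cons(e, c)), cons(c, cons(b, b))), cons(cons(cons(c, e), cons(c, b)), e))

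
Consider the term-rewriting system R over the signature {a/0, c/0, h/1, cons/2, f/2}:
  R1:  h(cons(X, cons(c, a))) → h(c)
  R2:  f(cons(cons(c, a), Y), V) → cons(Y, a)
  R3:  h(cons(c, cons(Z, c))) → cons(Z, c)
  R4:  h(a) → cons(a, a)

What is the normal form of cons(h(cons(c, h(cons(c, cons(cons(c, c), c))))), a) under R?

1. cons(h(cons(c, h(cons(c, cons(cons(c, c), c))))), a)  →  cons(h(cons(c, cons(cons(c, c), c))), a)   [R3 at 1.1.2]
2. cons(h(cons(c, cons(cons(c, c), c))), a)  →  cons(cons(cons(c, c), c), a)   [R3 at 1]

cons(cons(cons(c, c), c), a)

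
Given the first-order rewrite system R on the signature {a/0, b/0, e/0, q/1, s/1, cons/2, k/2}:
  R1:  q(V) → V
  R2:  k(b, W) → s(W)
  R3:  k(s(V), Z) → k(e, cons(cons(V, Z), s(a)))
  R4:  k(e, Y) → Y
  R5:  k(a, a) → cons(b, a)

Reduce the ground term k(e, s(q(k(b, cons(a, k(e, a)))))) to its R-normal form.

s(s(cons(a, a)))

1. k(e, s(q(k(b, cons(a, k(e, a))))))  →  s(q(k(b, cons(a, k(e, a)))))   [R4 at ε]
2. s(q(k(b, cons(a, k(e, a)))))  →  s(k(b, cons(a, k(e, a))))   [R1 at 1]
3. s(k(b, cons(a, k(e, a))))  →  s(s(cons(a, k(e, a))))   [R2 at 1]
4. s(s(cons(a, k(e, a))))  →  s(s(cons(a, a)))   [R4 at 1.1.2]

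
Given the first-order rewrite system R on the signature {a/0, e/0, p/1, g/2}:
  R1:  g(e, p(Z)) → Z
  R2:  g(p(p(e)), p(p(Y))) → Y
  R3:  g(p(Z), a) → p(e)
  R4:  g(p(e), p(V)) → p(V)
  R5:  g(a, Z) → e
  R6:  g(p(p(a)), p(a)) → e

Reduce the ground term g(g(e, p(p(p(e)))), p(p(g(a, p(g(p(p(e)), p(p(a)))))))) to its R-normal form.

e

1. g(g(e, p(p(p(e)))), p(p(g(a, p(g(p(p(e)), p(p(a))))))))  →  g(p(p(e)), p(p(g(a, p(g(p(p(e)), p(p(a))))))))   [R1 at 1]
2. g(p(p(e)), p(p(g(a, p(g(p(p(e)), p(p(a))))))))  →  g(a, p(g(p(p(e)), p(p(a)))))   [R2 at ε]
3. g(a, p(g(p(p(e)), p(p(a)))))  →  e   [R5 at ε]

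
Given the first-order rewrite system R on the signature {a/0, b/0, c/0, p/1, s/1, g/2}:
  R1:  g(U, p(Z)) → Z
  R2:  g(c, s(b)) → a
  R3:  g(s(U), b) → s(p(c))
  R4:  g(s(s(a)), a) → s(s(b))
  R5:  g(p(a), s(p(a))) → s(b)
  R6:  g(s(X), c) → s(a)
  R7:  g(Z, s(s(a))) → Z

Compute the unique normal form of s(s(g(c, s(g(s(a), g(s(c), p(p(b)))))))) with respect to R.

s(s(a))

1. s(s(g(c, s(g(s(a), g(s(c), p(p(b))))))))  →  s(s(g(c, s(g(s(a), p(b))))))   [R1 at 1.1.2.1.2]
2. s(s(g(c, s(g(s(a), p(b))))))  →  s(s(g(c, s(b))))   [R1 at 1.1.2.1]
3. s(s(g(c, s(b))))  →  s(s(a))   [R2 at 1.1]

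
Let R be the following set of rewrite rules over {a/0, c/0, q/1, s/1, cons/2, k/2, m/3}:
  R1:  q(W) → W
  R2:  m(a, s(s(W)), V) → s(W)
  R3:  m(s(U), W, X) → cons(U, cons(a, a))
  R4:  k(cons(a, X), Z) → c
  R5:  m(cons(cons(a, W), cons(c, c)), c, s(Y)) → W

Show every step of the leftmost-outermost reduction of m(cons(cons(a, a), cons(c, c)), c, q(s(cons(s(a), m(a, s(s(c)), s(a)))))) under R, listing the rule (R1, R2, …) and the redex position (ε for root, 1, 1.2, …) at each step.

a

1. m(cons(cons(a, a), cons(c, c)), c, q(s(cons(s(a), m(a, s(s(c)), s(a))))))  →  m(cons(cons(a, a), cons(c, c)), c, s(cons(s(a), m(a, s(s(c)), s(a)))))   [R1 at 3]
2. m(cons(cons(a, a), cons(c, c)), c, s(cons(s(a), m(a, s(s(c)), s(a)))))  →  a   [R5 at ε]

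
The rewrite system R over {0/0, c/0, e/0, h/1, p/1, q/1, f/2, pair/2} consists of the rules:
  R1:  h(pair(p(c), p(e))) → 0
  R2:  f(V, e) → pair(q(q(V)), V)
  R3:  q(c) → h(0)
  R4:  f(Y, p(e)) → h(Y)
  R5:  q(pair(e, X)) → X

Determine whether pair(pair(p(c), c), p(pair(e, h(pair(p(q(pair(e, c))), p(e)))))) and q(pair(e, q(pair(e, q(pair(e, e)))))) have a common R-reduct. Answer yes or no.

Reduce t₁ = pair(pair(p(c), c), p(pair(e, h(pair(p(q(pair(e, c))), p(e)))))):
1. pair(pair(p(c), c), p(pair(e, h(pair(p(q(pair(e, c))), p(e))))))  →  pair(pair(p(c), c), p(pair(e, h(pair(p(c), p(e))))))   [R5 at 2.1.2.1.1.1]
2. pair(pair(p(c), c), p(pair(e, h(pair(p(c), p(e))))))  →  pair(pair(p(c), c), p(pair(e, 0)))   [R1 at 2.1.2]

Reduce t₂ = q(pair(e, q(pair(e, q(pair(e, e)))))):
1. q(pair(e, q(pair(e, q(pair(e, e))))))  →  q(pair(e, q(pair(e, e))))   [R5 at ε]
2. q(pair(e, q(pair(e, e))))  →  q(pair(e, e))   [R5 at ε]
3. q(pair(e, e))  →  e   [R5 at ε]

no — NF(t₁) = pair(pair(p(c), c), p(pair(e, 0))), NF(t₂) = e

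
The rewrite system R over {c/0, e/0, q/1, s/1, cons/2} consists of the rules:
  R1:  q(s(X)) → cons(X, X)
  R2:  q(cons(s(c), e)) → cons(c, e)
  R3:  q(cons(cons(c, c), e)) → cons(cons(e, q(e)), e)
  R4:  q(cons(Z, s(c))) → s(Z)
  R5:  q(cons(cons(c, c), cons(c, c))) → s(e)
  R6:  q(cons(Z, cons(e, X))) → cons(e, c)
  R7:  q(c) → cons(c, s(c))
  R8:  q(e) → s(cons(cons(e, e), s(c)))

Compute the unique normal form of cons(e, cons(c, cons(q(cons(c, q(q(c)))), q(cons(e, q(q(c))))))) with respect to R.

1. cons(e, cons(c, cons(q(cons(c, q(q(c)))), q(cons(e, q(q(c)))))))  →  cons(e, cons(c, cons(q(cons(c, q(cons(c, s(c))))), q(cons(e, q(q(c)))))))   [R7 at 2.2.1.1.2.1]
2. cons(e, cons(c, cons(q(cons(c, q(cons(c, s(c))))), q(cons(e, q(q(c)))))))  →  cons(e, cons(c, cons(q(cons(c, s(c))), q(cons(e, q(q(c)))))))   [R4 at 2.2.1.1.2]
3. cons(e, cons(c, cons(q(cons(c, s(c))), q(cons(e, q(q(c)))))))  →  cons(e, cons(c, cons(s(c), q(cons(e, q(q(c)))))))   [R4 at 2.2.1]
4. cons(e, cons(c, cons(s(c), q(cons(e, q(q(c)))))))  →  cons(e, cons(c, cons(s(c), q(cons(e, q(cons(c, s(c))))))))   [R7 at 2.2.2.1.2.1]
5. cons(e, cons(c, cons(s(c), q(cons(e, q(cons(c, s(c))))))))  →  cons(e, cons(c, cons(s(c), q(cons(e, s(c))))))   [R4 at 2.2.2.1.2]
6. cons(e, cons(c, cons(s(c), q(cons(e, s(c))))))  →  cons(e, cons(c, cons(s(c), s(e))))   [R4 at 2.2.2]

cons(e, cons(c, cons(s(c), s(e))))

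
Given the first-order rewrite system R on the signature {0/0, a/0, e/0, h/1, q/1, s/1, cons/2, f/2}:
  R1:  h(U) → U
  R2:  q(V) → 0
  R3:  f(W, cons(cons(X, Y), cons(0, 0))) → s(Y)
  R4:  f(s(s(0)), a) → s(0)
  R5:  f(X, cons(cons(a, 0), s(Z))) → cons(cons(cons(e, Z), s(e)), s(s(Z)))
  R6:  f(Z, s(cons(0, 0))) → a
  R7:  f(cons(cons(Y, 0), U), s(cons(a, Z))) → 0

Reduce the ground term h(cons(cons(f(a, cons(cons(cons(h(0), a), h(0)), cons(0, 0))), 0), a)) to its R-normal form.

1. h(cons(cons(f(a, cons(cons(cons(h(0), a), h(0)), cons(0, 0))), 0), a))  →  cons(cons(f(a, cons(cons(cons(h(0), a), h(0)), cons(0, 0))), 0), a)   [R1 at ε]
2. cons(cons(f(a, cons(cons(cons(h(0), a), h(0)), cons(0, 0))), 0), a)  →  cons(cons(s(h(0)), 0), a)   [R3 at 1.1]
3. cons(cons(s(h(0)), 0), a)  →  cons(cons(s(0), 0), a)   [R1 at 1.1.1]

cons(cons(s(0), 0), a)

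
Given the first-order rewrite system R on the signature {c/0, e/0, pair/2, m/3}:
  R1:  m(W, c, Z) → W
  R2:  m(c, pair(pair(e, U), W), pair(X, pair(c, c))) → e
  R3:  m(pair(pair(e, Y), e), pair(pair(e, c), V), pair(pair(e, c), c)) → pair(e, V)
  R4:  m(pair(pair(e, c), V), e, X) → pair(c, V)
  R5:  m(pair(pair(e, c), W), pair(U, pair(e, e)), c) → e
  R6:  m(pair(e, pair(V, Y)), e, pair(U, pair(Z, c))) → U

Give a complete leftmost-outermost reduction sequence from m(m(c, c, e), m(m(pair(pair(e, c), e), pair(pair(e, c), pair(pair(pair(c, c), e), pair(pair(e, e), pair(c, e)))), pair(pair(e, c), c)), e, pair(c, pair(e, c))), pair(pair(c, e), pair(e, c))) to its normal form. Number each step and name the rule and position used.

1. m(m(c, c, e), m(m(pair(pair(e, c), e), pair(pair(e, c), pair(pair(pair(c, c), e), pair(pair(e, e), pair(c, e)))), pair(pair(e, c), c)), e, pair(c, pair(e, c))), pair(pair(c, e), pair(e, c)))  →  m(c, m(m(pair(pair(e, c), e), pair(pair(e, c), pair(pair(pair(c, c), e), pair(pair(e, e), pair(c, e)))), pair(pair(e, c), c)), e, pair(c, pair(e, c))), pair(pair(c, e), pair(e, c)))   [R1 at 1]
2. m(c, m(m(pair(pair(e, c), e), pair(pair(e, c), pair(pair(pair(c, c), e), pair(pair(e, e), pair(c, e)))), pair(pair(e, c), c)), e, pair(c, pair(e, c))), pair(pair(c, e), pair(e, c)))  →  m(c, m(pair(e, pair(pair(pair(c, c), e), pair(pair(e, e), pair(c, e)))), e, pair(c, pair(e, c))), pair(pair(c, e), pair(e, c)))   [R3 at 2.1]
3. m(c, m(pair(e, pair(pair(pair(c, c), e), pair(pair(e, e), pair(c, e)))), e, pair(c, pair(e, c))), pair(pair(c, e), pair(e, c)))  →  m(c, c, pair(pair(c, e), pair(e, c)))   [R6 at 2]
4. m(c, c, pair(pair(c, e), pair(e, c)))  →  c   [R1 at ε]

c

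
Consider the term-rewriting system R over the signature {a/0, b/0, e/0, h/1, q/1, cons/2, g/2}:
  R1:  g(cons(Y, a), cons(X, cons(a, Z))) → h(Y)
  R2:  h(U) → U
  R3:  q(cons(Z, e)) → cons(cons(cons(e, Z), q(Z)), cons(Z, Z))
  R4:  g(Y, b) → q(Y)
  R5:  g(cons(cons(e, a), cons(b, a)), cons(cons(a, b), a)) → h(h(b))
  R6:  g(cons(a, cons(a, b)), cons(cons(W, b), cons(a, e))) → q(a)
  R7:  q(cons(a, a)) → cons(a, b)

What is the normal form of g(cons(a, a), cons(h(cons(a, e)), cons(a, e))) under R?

a

1. g(cons(a, a), cons(h(cons(a, e)), cons(a, e)))  →  h(a)   [R1 at ε]
2. h(a)  →  a   [R2 at ε]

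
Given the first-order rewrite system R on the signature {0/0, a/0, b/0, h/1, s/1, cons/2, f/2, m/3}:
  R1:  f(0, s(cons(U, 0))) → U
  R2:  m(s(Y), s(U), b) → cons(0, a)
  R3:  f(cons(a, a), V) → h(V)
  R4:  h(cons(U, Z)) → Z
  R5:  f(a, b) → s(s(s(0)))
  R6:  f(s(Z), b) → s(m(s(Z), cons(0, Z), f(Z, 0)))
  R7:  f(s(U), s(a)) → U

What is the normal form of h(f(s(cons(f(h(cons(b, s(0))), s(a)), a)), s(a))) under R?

1. h(f(s(cons(f(h(cons(b, s(0))), s(a)), a)), s(a)))  →  h(cons(f(h(cons(b, s(0))), s(a)), a))   [R7 at 1]
2. h(cons(f(h(cons(b, s(0))), s(a)), a))  →  a   [R4 at ε]

a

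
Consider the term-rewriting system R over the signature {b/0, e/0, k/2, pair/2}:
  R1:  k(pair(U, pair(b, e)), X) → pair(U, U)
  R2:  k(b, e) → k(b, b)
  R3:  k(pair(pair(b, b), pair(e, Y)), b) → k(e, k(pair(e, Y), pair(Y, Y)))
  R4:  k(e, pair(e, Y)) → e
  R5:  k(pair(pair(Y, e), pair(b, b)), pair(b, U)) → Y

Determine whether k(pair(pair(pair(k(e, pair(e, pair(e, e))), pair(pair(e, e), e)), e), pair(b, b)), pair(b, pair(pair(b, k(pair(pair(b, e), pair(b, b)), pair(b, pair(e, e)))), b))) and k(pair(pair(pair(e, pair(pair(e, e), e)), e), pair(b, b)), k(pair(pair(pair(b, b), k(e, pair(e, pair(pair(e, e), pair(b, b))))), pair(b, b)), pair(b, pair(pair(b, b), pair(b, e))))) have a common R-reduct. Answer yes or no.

yes — NF(t₁) = pair(e, pair(pair(e, e), e)), NF(t₂) = pair(e, pair(pair(e, e), e))

Reduce t₁ = k(pair(pair(pair(k(e, pair(e, pair(e, e))), pair(pair(e, e), e)), e), pair(b, b)), pair(b, pair(pair(b, k(pair(pair(b, e), pair(b, b)), pair(b, pair(e, e)))), b))):
1. k(pair(pair(pair(k(e, pair(e, pair(e, e))), pair(pair(e, e), e)), e), pair(b, b)), pair(b, pair(pair(b, k(pair(pair(b, e), pair(b, b)), pair(b, pair(e, e)))), b)))  →  pair(k(e, pair(e, pair(e, e))), pair(pair(e, e), e))   [R5 at ε]
2. pair(k(e, pair(e, pair(e, e))), pair(pair(e, e), e))  →  pair(e, pair(pair(e, e), e))   [R4 at 1]

Reduce t₂ = k(pair(pair(pair(e, pair(pair(e, e), e)), e), pair(b, b)), k(pair(pair(pair(b, b), k(e, pair(e, pair(pair(e, e), pair(b, b))))), pair(b, b)), pair(b, pair(pair(b, b), pair(b, e))))):
1. k(pair(pair(pair(e, pair(pair(e, e), e)), e), pair(b, b)), k(pair(pair(pair(b, b), k(e, pair(e, pair(pair(e, e), pair(b, b))))), pair(b, b)), pair(b, pair(pair(b, b), pair(b, e)))))  →  k(pair(pair(pair(e, pair(pair(e, e), e)), e), pair(b, b)), k(pair(pair(pair(b, b), e), pair(b, b)), pair(b, pair(pair(b, b), pair(b, e)))))   [R4 at 2.1.1.2]
2. k(pair(pair(pair(e, pair(pair(e, e), e)), e), pair(b, b)), k(pair(pair(pair(b, b), e), pair(b, b)), pair(b, pair(pair(b, b), pair(b, e)))))  →  k(pair(pair(pair(e, pair(pair(e, e), e)), e), pair(b, b)), pair(b, b))   [R5 at 2]
3. k(pair(pair(pair(e, pair(pair(e, e), e)), e), pair(b, b)), pair(b, b))  →  pair(e, pair(pair(e, e), e))   [R5 at ε]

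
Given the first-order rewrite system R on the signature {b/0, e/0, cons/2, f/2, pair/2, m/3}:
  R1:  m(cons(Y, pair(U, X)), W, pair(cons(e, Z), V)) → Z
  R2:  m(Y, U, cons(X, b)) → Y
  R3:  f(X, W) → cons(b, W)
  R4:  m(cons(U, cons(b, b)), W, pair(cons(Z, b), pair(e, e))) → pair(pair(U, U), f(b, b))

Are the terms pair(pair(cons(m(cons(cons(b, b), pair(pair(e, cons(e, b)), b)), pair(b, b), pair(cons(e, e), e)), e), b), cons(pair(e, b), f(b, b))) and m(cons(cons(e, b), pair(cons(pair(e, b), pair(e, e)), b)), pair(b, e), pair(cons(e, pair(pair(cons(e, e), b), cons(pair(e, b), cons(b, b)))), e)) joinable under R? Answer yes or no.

yes — NF(t₁) = pair(pair(cons(e, e), b), cons(pair(e, b), cons(b, b))), NF(t₂) = pair(pair(cons(e, e), b), cons(pair(e, b), cons(b, b)))

Reduce t₁ = pair(pair(cons(m(cons(cons(b, b), pair(pair(e, cons(e, b)), b)), pair(b, b), pair(cons(e, e), e)), e), b), cons(pair(e, b), f(b, b))):
1. pair(pair(cons(m(cons(cons(b, b), pair(pair(e, cons(e, b)), b)), pair(b, b), pair(cons(e, e), e)), e), b), cons(pair(e, b), f(b, b)))  →  pair(pair(cons(e, e), b), cons(pair(e, b), f(b, b)))   [R1 at 1.1.1]
2. pair(pair(cons(e, e), b), cons(pair(e, b), f(b, b)))  →  pair(pair(cons(e, e), b), cons(pair(e, b), cons(b, b)))   [R3 at 2.2]

Reduce t₂ = m(cons(cons(e, b), pair(cons(pair(e, b), pair(e, e)), b)), pair(b, e), pair(cons(e, pair(pair(cons(e, e), b), cons(pair(e, b), cons(b, b)))), e)):
1. m(cons(cons(e, b), pair(cons(pair(e, b), pair(e, e)), b)), pair(b, e), pair(cons(e, pair(pair(cons(e, e), b), cons(pair(e, b), cons(b, b)))), e))  →  pair(pair(cons(e, e), b), cons(pair(e, b), cons(b, b)))   [R1 at ε]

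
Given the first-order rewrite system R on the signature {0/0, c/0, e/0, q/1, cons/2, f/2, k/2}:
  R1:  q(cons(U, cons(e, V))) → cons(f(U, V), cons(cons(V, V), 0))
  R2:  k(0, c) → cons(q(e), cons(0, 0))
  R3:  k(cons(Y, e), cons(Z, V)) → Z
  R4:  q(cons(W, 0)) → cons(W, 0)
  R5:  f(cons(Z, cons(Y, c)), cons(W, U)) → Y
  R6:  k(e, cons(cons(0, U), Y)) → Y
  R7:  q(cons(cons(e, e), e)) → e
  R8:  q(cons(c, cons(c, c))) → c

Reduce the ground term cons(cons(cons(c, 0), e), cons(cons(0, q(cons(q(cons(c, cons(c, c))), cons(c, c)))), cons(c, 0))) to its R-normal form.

1. cons(cons(cons(c, 0), e), cons(cons(0, q(cons(q(cons(c, cons(c, c))), cons(c, c)))), cons(c, 0)))  →  cons(cons(cons(c, 0), e), cons(cons(0, q(cons(c, cons(c, c)))), cons(c, 0)))   [R8 at 2.1.2.1.1]
2. cons(cons(cons(c, 0), e), cons(cons(0, q(cons(c, cons(c, c)))), cons(c, 0)))  →  cons(cons(cons(c, 0), e), cons(cons(0, c), cons(c, 0)))   [R8 at 2.1.2]

cons(cons(cons(c, 0), e), cons(cons(0, c), cons(c, 0)))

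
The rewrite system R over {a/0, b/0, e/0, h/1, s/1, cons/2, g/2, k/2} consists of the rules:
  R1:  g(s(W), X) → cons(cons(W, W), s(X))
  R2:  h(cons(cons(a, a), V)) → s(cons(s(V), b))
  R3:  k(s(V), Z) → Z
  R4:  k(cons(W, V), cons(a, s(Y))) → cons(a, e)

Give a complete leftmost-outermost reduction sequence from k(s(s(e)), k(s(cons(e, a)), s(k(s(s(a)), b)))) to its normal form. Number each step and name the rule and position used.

s(b)

1. k(s(s(e)), k(s(cons(e, a)), s(k(s(s(a)), b))))  →  k(s(cons(e, a)), s(k(s(s(a)), b)))   [R3 at ε]
2. k(s(cons(e, a)), s(k(s(s(a)), b)))  →  s(k(s(s(a)), b))   [R3 at ε]
3. s(k(s(s(a)), b))  →  s(b)   [R3 at 1]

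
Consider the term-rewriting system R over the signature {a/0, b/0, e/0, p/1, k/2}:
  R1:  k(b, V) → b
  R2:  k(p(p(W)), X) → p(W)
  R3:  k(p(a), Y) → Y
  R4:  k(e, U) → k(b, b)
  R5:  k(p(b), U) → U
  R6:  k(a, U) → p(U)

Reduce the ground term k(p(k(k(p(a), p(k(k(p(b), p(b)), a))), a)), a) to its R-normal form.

1. k(p(k(k(p(a), p(k(k(p(b), p(b)), a))), a)), a)  →  k(p(k(p(k(k(p(b), p(b)), a)), a)), a)   [R3 at 1.1.1]
2. k(p(k(p(k(k(p(b), p(b)), a)), a)), a)  →  k(p(k(p(k(p(b), a)), a)), a)   [R5 at 1.1.1.1.1]
3. k(p(k(p(k(p(b), a)), a)), a)  →  k(p(k(p(a), a)), a)   [R5 at 1.1.1.1]
4. k(p(k(p(a), a)), a)  →  k(p(a), a)   [R3 at 1.1]
5. k(p(a), a)  →  a   [R3 at ε]

a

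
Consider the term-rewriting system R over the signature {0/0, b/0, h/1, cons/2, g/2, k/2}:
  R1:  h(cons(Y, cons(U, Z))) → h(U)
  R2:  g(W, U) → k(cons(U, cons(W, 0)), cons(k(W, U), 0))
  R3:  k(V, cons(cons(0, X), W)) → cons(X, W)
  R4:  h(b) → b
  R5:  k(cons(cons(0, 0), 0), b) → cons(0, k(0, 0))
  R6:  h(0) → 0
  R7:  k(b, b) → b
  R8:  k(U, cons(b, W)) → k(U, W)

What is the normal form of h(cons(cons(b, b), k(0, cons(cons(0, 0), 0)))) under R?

0

1. h(cons(cons(b, b), k(0, cons(cons(0, 0), 0))))  →  h(cons(cons(b, b), cons(0, 0)))   [R3 at 1.2]
2. h(cons(cons(b, b), cons(0, 0)))  →  h(0)   [R1 at ε]
3. h(0)  →  0   [R6 at ε]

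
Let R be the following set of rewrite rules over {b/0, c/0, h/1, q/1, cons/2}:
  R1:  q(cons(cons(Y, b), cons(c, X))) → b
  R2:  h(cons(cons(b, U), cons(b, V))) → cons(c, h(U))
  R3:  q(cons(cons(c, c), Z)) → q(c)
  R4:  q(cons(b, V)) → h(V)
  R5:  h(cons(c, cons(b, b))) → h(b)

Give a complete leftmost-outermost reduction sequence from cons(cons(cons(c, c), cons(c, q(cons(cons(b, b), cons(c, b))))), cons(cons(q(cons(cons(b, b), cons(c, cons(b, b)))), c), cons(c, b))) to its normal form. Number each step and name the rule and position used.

1. cons(cons(cons(c, c), cons(c, q(cons(cons(b, b), cons(c, b))))), cons(cons(q(cons(cons(b, b), cons(c, cons(b, b)))), c), cons(c, b)))  →  cons(cons(cons(c, c), cons(c, b)), cons(cons(q(cons(cons(b, b), cons(c, cons(b, b)))), c), cons(c, b)))   [R1 at 1.2.2]
2. cons(cons(cons(c, c), cons(c, b)), cons(cons(q(cons(cons(b, b), cons(c, cons(b, b)))), c), cons(c, b)))  →  cons(cons(cons(c, c), cons(c, b)), cons(cons(b, c), cons(c, b)))   [R1 at 2.1.1]

cons(cons(cons(c, c), cons(c, b)), cons(cons(b, c), cons(c, b)))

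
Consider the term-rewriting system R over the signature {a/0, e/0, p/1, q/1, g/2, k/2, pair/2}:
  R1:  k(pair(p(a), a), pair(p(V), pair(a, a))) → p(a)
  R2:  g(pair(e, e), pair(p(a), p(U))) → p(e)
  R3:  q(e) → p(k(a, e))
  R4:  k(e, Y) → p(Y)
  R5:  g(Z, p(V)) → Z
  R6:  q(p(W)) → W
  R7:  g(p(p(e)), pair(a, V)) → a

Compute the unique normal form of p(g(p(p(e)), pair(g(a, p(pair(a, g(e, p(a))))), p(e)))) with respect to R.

1. p(g(p(p(e)), pair(g(a, p(pair(a, g(e, p(a))))), p(e))))  →  p(g(p(p(e)), pair(a, p(e))))   [R5 at 1.2.1]
2. p(g(p(p(e)), pair(a, p(e))))  →  p(a)   [R7 at 1]

p(a)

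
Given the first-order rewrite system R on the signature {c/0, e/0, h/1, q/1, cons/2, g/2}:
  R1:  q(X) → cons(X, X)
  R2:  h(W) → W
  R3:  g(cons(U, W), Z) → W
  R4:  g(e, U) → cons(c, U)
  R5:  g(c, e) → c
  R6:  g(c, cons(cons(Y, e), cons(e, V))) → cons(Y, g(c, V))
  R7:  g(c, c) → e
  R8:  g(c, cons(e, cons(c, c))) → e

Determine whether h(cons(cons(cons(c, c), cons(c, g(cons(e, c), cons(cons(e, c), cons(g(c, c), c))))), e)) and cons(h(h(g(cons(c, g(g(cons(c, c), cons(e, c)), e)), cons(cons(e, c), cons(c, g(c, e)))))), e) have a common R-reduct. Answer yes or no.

no — NF(t₁) = cons(cons(cons(c, c), cons(c, c)), e), NF(t₂) = cons(c, e)

Reduce t₁ = h(cons(cons(cons(c, c), cons(c, g(cons(e, c), cons(cons(e, c), cons(g(c, c), c))))), e)):
1. h(cons(cons(cons(c, c), cons(c, g(cons(e, c), cons(cons(e, c), cons(g(c, c), c))))), e))  →  cons(cons(cons(c, c), cons(c, g(cons(e, c), cons(cons(e, c), cons(g(c, c), c))))), e)   [R2 at ε]
2. cons(cons(cons(c, c), cons(c, g(cons(e, c), cons(cons(e, c), cons(g(c, c), c))))), e)  →  cons(cons(cons(c, c), cons(c, c)), e)   [R3 at 1.2.2]

Reduce t₂ = cons(h(h(g(cons(c, g(g(cons(c, c), cons(e, c)), e)), cons(cons(e, c), cons(c, g(c, e)))))), e):
1. cons(h(h(g(cons(c, g(g(cons(c, c), cons(e, c)), e)), cons(cons(e, c), cons(c, g(c, e)))))), e)  →  cons(h(g(cons(c, g(g(cons(c, c), cons(e, c)), e)), cons(cons(e, c), cons(c, g(c, e))))), e)   [R2 at 1]
2. cons(h(g(cons(c, g(g(cons(c, c), cons(e, c)), e)), cons(cons(e, c), cons(c, g(c, e))))), e)  →  cons(g(cons(c, g(g(cons(c, c), cons(e, c)), e)), cons(cons(e, c), cons(c, g(c, e)))), e)   [R2 at 1]
3. cons(g(cons(c, g(g(cons(c, c), cons(e, c)), e)), cons(cons(e, c), cons(c, g(c, e)))), e)  →  cons(g(g(cons(c, c), cons(e, c)), e), e)   [R3 at 1]
4. cons(g(g(cons(c, c), cons(e, c)), e), e)  →  cons(g(c, e), e)   [R3 at 1.1]
5. cons(g(c, e), e)  →  cons(c, e)   [R5 at 1]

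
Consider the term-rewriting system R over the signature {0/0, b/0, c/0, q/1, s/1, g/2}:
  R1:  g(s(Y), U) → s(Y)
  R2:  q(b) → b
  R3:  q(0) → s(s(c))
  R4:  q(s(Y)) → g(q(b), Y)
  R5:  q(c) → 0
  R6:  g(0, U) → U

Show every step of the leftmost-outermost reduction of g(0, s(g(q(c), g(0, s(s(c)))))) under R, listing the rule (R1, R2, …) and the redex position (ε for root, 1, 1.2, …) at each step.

1. g(0, s(g(q(c), g(0, s(s(c))))))  →  s(g(q(c), g(0, s(s(c)))))   [R6 at ε]
2. s(g(q(c), g(0, s(s(c)))))  →  s(g(0, g(0, s(s(c)))))   [R5 at 1.1]
3. s(g(0, g(0, s(s(c)))))  →  s(g(0, s(s(c))))   [R6 at 1]
4. s(g(0, s(s(c))))  →  s(s(s(c)))   [R6 at 1]

s(s(s(c)))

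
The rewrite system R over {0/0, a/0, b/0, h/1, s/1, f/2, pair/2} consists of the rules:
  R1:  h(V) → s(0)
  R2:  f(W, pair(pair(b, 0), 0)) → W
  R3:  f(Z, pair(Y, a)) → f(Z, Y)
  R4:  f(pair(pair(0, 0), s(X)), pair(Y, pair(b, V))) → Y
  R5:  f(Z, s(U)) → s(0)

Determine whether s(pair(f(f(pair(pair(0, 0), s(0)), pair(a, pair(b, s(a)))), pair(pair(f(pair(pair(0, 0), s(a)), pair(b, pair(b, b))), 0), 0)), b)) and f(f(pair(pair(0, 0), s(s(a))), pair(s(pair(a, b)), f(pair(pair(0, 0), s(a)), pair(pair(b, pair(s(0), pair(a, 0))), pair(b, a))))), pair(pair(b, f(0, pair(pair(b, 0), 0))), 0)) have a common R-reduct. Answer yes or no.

Reduce t₁ = s(pair(f(f(pair(pair(0, 0), s(0)), pair(a, pair(b, s(a)))), pair(pair(f(pair(pair(0, 0), s(a)), pair(b, pair(b, b))), 0), 0)), b)):
1. s(pair(f(f(pair(pair(0, 0), s(0)), pair(a, pair(b, s(a)))), pair(pair(f(pair(pair(0, 0), s(a)), pair(b, pair(b, b))), 0), 0)), b))  →  s(pair(f(a, pair(pair(f(pair(pair(0, 0), s(a)), pair(b, pair(b, b))), 0), 0)), b))   [R4 at 1.1.1]
2. s(pair(f(a, pair(pair(f(pair(pair(0, 0), s(a)), pair(b, pair(b, b))), 0), 0)), b))  →  s(pair(f(a, pair(pair(b, 0), 0)), b))   [R4 at 1.1.2.1.1]
3. s(pair(f(a, pair(pair(b, 0), 0)), b))  →  s(pair(a, b))   [R2 at 1.1]

Reduce t₂ = f(f(pair(pair(0, 0), s(s(a))), pair(s(pair(a, b)), f(pair(pair(0, 0), s(a)), pair(pair(b, pair(s(0), pair(a, 0))), pair(b, a))))), pair(pair(b, f(0, pair(pair(b, 0), 0))), 0)):
1. f(f(pair(pair(0, 0), s(s(a))), pair(s(pair(a, b)), f(pair(pair(0, 0), s(a)), pair(pair(b, pair(s(0), pair(a, 0))), pair(b, a))))), pair(pair(b, f(0, pair(pair(b, 0), 0))), 0))  →  f(f(pair(pair(0, 0), s(s(a))), pair(s(pair(a, b)), pair(b, pair(s(0), pair(a, 0))))), pair(pair(b, f(0, pair(pair(b, 0), 0))), 0))   [R4 at 1.2.2]
2. f(f(pair(pair(0, 0), s(s(a))), pair(s(pair(a, b)), pair(b, pair(s(0), pair(a, 0))))), pair(pair(b, f(0, pair(pair(b, 0), 0))), 0))  →  f(s(pair(a, b)), pair(pair(b, f(0, pair(pair(b, 0), 0))), 0))   [R4 at 1]
3. f(s(pair(a, b)), pair(pair(b, f(0, pair(pair(b, 0), 0))), 0))  →  f(s(pair(a, b)), pair(pair(b, 0), 0))   [R2 at 2.1.2]
4. f(s(pair(a, b)), pair(pair(b, 0), 0))  →  s(pair(a, b))   [R2 at ε]

yes — NF(t₁) = s(pair(a, b)), NF(t₂) = s(pair(a, b))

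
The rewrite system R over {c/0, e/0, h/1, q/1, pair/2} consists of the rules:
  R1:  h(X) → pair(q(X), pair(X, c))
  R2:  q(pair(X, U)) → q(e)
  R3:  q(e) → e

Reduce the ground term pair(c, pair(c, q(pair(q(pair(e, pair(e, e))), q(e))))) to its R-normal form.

1. pair(c, pair(c, q(pair(q(pair(e, pair(e, e))), q(e)))))  →  pair(c, pair(c, q(e)))   [R2 at 2.2]
2. pair(c, pair(c, q(e)))  →  pair(c, pair(c, e))   [R3 at 2.2]

pair(c, pair(c, e))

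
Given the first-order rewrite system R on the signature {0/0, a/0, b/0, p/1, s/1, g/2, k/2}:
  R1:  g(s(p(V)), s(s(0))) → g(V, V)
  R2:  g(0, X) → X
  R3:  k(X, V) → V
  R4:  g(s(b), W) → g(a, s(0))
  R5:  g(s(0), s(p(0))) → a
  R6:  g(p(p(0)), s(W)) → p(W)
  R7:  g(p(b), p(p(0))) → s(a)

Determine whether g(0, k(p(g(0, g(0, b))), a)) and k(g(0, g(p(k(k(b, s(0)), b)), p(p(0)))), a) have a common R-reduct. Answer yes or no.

yes — NF(t₁) = a, NF(t₂) = a

Reduce t₁ = g(0, k(p(g(0, g(0, b))), a)):
1. g(0, k(p(g(0, g(0, b))), a))  →  k(p(g(0, g(0, b))), a)   [R2 at ε]
2. k(p(g(0, g(0, b))), a)  →  a   [R3 at ε]

Reduce t₂ = k(g(0, g(p(k(k(b, s(0)), b)), p(p(0)))), a):
1. k(g(0, g(p(k(k(b, s(0)), b)), p(p(0)))), a)  →  a   [R3 at ε]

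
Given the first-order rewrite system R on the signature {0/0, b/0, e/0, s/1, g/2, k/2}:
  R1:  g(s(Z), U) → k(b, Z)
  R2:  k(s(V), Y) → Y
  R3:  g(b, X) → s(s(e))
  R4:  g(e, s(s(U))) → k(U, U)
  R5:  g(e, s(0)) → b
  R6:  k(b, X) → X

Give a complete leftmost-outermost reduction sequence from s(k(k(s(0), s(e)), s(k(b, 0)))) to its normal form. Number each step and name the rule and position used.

1. s(k(k(s(0), s(e)), s(k(b, 0))))  →  s(k(s(e), s(k(b, 0))))   [R2 at 1.1]
2. s(k(s(e), s(k(b, 0))))  →  s(s(k(b, 0)))   [R2 at 1]
3. s(s(k(b, 0)))  →  s(s(0))   [R6 at 1.1]

s(s(0))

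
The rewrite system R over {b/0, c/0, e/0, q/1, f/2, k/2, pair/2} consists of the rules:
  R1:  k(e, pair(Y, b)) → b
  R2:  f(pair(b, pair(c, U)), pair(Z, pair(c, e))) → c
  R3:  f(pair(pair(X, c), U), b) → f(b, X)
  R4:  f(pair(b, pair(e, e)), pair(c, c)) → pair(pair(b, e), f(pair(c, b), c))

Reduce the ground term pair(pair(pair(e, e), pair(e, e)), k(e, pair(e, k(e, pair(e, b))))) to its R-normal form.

1. pair(pair(pair(e, e), pair(e, e)), k(e, pair(e, k(e, pair(e, b)))))  →  pair(pair(pair(e, e), pair(e, e)), k(e, pair(e, b)))   [R1 at 2.2.2]
2. pair(pair(pair(e, e), pair(e, e)), k(e, pair(e, b)))  →  pair(pair(pair(e, e), pair(e, e)), b)   [R1 at 2]

pair(pair(pair(e, e), pair(e, e)), b)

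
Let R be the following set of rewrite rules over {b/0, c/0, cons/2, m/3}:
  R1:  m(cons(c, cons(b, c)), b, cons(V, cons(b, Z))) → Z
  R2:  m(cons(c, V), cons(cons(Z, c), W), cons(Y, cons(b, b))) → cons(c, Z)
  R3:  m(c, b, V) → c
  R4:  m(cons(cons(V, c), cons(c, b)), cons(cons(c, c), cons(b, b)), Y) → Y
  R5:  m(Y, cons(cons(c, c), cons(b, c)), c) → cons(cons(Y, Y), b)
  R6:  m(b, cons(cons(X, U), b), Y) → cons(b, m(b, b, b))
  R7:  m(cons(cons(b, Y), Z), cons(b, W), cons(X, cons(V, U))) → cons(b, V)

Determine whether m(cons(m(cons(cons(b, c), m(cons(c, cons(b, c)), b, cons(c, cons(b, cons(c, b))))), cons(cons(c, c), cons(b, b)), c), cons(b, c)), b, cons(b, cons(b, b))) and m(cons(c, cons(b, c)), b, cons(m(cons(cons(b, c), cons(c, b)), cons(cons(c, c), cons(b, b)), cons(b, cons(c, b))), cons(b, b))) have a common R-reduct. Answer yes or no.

yes — NF(t₁) = b, NF(t₂) = b

Reduce t₁ = m(cons(m(cons(cons(b, c), m(cons(c, cons(b, c)), b, cons(c, cons(b, cons(c, b))))), cons(cons(c, c), cons(b, b)), c), cons(b, c)), b, cons(b, cons(b, b))):
1. m(cons(m(cons(cons(b, c), m(cons(c, cons(b, c)), b, cons(c, cons(b, cons(c, b))))), cons(cons(c, c), cons(b, b)), c), cons(b, c)), b, cons(b, cons(b, b)))  →  m(cons(m(cons(cons(b, c), cons(c, b)), cons(cons(c, c), cons(b, b)), c), cons(b, c)), b, cons(b, cons(b, b)))   [R1 at 1.1.1.2]
2. m(cons(m(cons(cons(b, c), cons(c, b)), cons(cons(c, c), cons(b, b)), c), cons(b, c)), b, cons(b, cons(b, b)))  →  m(cons(c, cons(b, c)), b, cons(b, cons(b, b)))   [R4 at 1.1]
3. m(cons(c, cons(b, c)), b, cons(b, cons(b, b)))  →  b   [R1 at ε]

Reduce t₂ = m(cons(c, cons(b, c)), b, cons(m(cons(cons(b, c), cons(c, b)), cons(cons(c, c), cons(b, b)), cons(b, cons(c, b))), cons(b, b))):
1. m(cons(c, cons(b, c)), b, cons(m(cons(cons(b, c), cons(c, b)), cons(cons(c, c), cons(b, b)), cons(b, cons(c, b))), cons(b, b)))  →  b   [R1 at ε]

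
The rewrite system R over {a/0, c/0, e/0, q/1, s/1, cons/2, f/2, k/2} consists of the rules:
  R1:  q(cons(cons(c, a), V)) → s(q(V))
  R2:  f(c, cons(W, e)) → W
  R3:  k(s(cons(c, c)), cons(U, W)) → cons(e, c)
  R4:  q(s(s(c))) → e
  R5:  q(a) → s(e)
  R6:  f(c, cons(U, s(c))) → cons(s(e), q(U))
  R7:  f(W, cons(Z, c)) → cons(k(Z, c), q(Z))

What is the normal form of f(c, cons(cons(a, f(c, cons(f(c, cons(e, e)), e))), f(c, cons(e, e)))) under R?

1. f(c, cons(cons(a, f(c, cons(f(c, cons(e, e)), e))), f(c, cons(e, e))))  →  f(c, cons(cons(a, f(c, cons(e, e))), f(c, cons(e, e))))   [R2 at 2.1.2]
2. f(c, cons(cons(a, f(c, cons(e, e))), f(c, cons(e, e))))  →  f(c, cons(cons(a, e), f(c, cons(e, e))))   [R2 at 2.1.2]
3. f(c, cons(cons(a, e), f(c, cons(e, e))))  →  f(c, cons(cons(a, e), e))   [R2 at 2.2]
4. f(c, cons(cons(a, e), e))  →  cons(a, e)   [R2 at ε]

cons(a, e)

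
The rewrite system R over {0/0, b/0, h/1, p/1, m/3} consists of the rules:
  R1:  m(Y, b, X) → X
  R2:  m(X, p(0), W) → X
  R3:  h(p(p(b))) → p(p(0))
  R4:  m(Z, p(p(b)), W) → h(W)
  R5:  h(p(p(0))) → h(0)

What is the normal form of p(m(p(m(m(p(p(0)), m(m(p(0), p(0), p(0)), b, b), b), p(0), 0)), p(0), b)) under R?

p(p(b))

1. p(m(p(m(m(p(p(0)), m(m(p(0), p(0), p(0)), b, b), b), p(0), 0)), p(0), b))  →  p(p(m(m(p(p(0)), m(m(p(0), p(0), p(0)), b, b), b), p(0), 0)))   [R2 at 1]
2. p(p(m(m(p(p(0)), m(m(p(0), p(0), p(0)), b, b), b), p(0), 0)))  →  p(p(m(p(p(0)), m(m(p(0), p(0), p(0)), b, b), b)))   [R2 at 1.1]
3. p(p(m(p(p(0)), m(m(p(0), p(0), p(0)), b, b), b)))  →  p(p(m(p(p(0)), b, b)))   [R1 at 1.1.2]
4. p(p(m(p(p(0)), b, b)))  →  p(p(b))   [R1 at 1.1]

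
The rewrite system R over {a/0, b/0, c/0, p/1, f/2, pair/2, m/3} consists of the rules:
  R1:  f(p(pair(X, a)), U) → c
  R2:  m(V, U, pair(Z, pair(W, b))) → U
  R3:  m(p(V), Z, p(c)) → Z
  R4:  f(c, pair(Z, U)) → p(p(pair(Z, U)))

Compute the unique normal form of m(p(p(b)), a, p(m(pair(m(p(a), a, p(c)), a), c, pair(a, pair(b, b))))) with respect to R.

a

1. m(p(p(b)), a, p(m(pair(m(p(a), a, p(c)), a), c, pair(a, pair(b, b)))))  →  m(p(p(b)), a, p(c))   [R2 at 3.1]
2. m(p(p(b)), a, p(c))  →  a   [R3 at ε]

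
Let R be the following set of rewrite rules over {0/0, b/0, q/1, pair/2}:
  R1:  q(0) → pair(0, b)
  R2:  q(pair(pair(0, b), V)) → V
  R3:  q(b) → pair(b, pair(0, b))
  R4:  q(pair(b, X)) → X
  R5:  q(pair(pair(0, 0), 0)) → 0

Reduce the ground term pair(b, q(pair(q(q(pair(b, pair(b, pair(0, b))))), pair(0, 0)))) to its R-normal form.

1. pair(b, q(pair(q(q(pair(b, pair(b, pair(0, b))))), pair(0, 0))))  →  pair(b, q(pair(q(pair(b, pair(0, b))), pair(0, 0))))   [R4 at 2.1.1.1]
2. pair(b, q(pair(q(pair(b, pair(0, b))), pair(0, 0))))  →  pair(b, q(pair(pair(0, b), pair(0, 0))))   [R4 at 2.1.1]
3. pair(b, q(pair(pair(0, b), pair(0, 0))))  →  pair(b, pair(0, 0))   [R2 at 2]

pair(b, pair(0, 0))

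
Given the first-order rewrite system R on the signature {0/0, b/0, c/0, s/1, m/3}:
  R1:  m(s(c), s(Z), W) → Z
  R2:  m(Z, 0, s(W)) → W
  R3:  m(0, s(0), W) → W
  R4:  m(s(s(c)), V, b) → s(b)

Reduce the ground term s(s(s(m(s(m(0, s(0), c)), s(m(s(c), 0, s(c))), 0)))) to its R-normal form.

s(s(s(c)))

1. s(s(s(m(s(m(0, s(0), c)), s(m(s(c), 0, s(c))), 0))))  →  s(s(s(m(s(c), s(m(s(c), 0, s(c))), 0))))   [R3 at 1.1.1.1.1]
2. s(s(s(m(s(c), s(m(s(c), 0, s(c))), 0))))  →  s(s(s(m(s(c), 0, s(c)))))   [R1 at 1.1.1]
3. s(s(s(m(s(c), 0, s(c)))))  →  s(s(s(c)))   [R2 at 1.1.1]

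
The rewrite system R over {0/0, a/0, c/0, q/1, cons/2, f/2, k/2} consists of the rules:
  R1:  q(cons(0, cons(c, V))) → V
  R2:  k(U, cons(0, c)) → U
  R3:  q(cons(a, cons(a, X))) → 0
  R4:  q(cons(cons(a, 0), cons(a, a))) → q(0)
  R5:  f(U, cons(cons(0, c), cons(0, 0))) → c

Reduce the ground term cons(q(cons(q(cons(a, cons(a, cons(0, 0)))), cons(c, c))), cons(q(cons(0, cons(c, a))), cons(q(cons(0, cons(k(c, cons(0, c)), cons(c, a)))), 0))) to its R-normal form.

cons(c, cons(a, cons(cons(c, a), 0)))

1. cons(q(cons(q(cons(a, cons(a, cons(0, 0)))), cons(c, c))), cons(q(cons(0, cons(c, a))), cons(q(cons(0, cons(k(c, cons(0, c)), cons(c, a)))), 0)))  →  cons(q(cons(0, cons(c, c))), cons(q(cons(0, cons(c, a))), cons(q(cons(0, cons(k(c, cons(0, c)), cons(c, a)))), 0)))   [R3 at 1.1.1]
2. cons(q(cons(0, cons(c, c))), cons(q(cons(0, cons(c, a))), cons(q(cons(0, cons(k(c, cons(0, c)), cons(c, a)))), 0)))  →  cons(c, cons(q(cons(0, cons(c, a))), cons(q(cons(0, cons(k(c, cons(0, c)), cons(c, a)))), 0)))   [R1 at 1]
3. cons(c, cons(q(cons(0, cons(c, a))), cons(q(cons(0, cons(k(c, cons(0, c)), cons(c, a)))), 0)))  →  cons(c, cons(a, cons(q(cons(0, cons(k(c, cons(0, c)), cons(c, a)))), 0)))   [R1 at 2.1]
4. cons(c, cons(a, cons(q(cons(0, cons(k(c, cons(0, c)), cons(c, a)))), 0)))  →  cons(c, cons(a, cons(q(cons(0, cons(c, cons(c, a)))), 0)))   [R2 at 2.2.1.1.2.1]
5. cons(c, cons(a, cons(q(cons(0, cons(c, cons(c, a)))), 0)))  →  cons(c, cons(a, cons(cons(c, a), 0)))   [R1 at 2.2.1]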